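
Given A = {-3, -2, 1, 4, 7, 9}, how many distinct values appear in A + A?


A + A = {a + a' : a, a' ∈ A}; |A| = 6.
General bounds: 2|A| - 1 ≤ |A + A| ≤ |A|(|A|+1)/2, i.e. 11 ≤ |A + A| ≤ 21.
Lower bound 2|A|-1 is attained iff A is an arithmetic progression.
Enumerate sums a + a' for a ≤ a' (symmetric, so this suffices):
a = -3: -3+-3=-6, -3+-2=-5, -3+1=-2, -3+4=1, -3+7=4, -3+9=6
a = -2: -2+-2=-4, -2+1=-1, -2+4=2, -2+7=5, -2+9=7
a = 1: 1+1=2, 1+4=5, 1+7=8, 1+9=10
a = 4: 4+4=8, 4+7=11, 4+9=13
a = 7: 7+7=14, 7+9=16
a = 9: 9+9=18
Distinct sums: {-6, -5, -4, -2, -1, 1, 2, 4, 5, 6, 7, 8, 10, 11, 13, 14, 16, 18}
|A + A| = 18

|A + A| = 18


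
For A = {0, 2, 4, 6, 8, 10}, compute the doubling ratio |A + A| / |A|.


|A| = 6.
Compute A + A by enumerating all 36 pairs.
A + A = {0, 2, 4, 6, 8, 10, 12, 14, 16, 18, 20}, so |A + A| = 11.
K = |A + A| / |A| = 11/6 (already in lowest terms) ≈ 1.8333.
Reference: AP of size 6 gives K = 11/6 ≈ 1.8333; a fully generic set of size 6 gives K ≈ 3.5000.

|A| = 6, |A + A| = 11, K = 11/6.


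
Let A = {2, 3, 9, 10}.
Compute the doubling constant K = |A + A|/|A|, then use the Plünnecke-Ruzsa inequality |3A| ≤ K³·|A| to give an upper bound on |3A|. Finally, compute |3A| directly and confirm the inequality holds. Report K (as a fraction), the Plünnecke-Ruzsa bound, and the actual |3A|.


|A| = 4.
Step 1: Compute A + A by enumerating all 16 pairs.
A + A = {4, 5, 6, 11, 12, 13, 18, 19, 20}, so |A + A| = 9.
Step 2: Doubling constant K = |A + A|/|A| = 9/4 = 9/4 ≈ 2.2500.
Step 3: Plünnecke-Ruzsa gives |3A| ≤ K³·|A| = (2.2500)³ · 4 ≈ 45.5625.
Step 4: Compute 3A = A + A + A directly by enumerating all triples (a,b,c) ∈ A³; |3A| = 16.
Step 5: Check 16 ≤ 45.5625? Yes ✓.

K = 9/4, Plünnecke-Ruzsa bound K³|A| ≈ 45.5625, |3A| = 16, inequality holds.


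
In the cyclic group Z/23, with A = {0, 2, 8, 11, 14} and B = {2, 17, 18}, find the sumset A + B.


Work in Z/23Z: reduce every sum a + b modulo 23.
Enumerate all 15 pairs:
a = 0: 0+2=2, 0+17=17, 0+18=18
a = 2: 2+2=4, 2+17=19, 2+18=20
a = 8: 8+2=10, 8+17=2, 8+18=3
a = 11: 11+2=13, 11+17=5, 11+18=6
a = 14: 14+2=16, 14+17=8, 14+18=9
Distinct residues collected: {2, 3, 4, 5, 6, 8, 9, 10, 13, 16, 17, 18, 19, 20}
|A + B| = 14 (out of 23 total residues).

A + B = {2, 3, 4, 5, 6, 8, 9, 10, 13, 16, 17, 18, 19, 20}


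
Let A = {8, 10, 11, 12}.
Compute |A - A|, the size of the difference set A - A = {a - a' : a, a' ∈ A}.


A - A = {a - a' : a, a' ∈ A}; |A| = 4.
Bounds: 2|A|-1 ≤ |A - A| ≤ |A|² - |A| + 1, i.e. 7 ≤ |A - A| ≤ 13.
Note: 0 ∈ A - A always (from a - a). The set is symmetric: if d ∈ A - A then -d ∈ A - A.
Enumerate nonzero differences d = a - a' with a > a' (then include -d):
Positive differences: {1, 2, 3, 4}
Full difference set: {0} ∪ (positive diffs) ∪ (negative diffs).
|A - A| = 1 + 2·4 = 9 (matches direct enumeration: 9).

|A - A| = 9


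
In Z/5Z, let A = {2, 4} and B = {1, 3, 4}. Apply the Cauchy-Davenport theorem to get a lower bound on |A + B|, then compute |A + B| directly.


Cauchy-Davenport: |A + B| ≥ min(p, |A| + |B| - 1) for A, B nonempty in Z/pZ.
|A| = 2, |B| = 3, p = 5.
CD lower bound = min(5, 2 + 3 - 1) = min(5, 4) = 4.
Compute A + B mod 5 directly:
a = 2: 2+1=3, 2+3=0, 2+4=1
a = 4: 4+1=0, 4+3=2, 4+4=3
A + B = {0, 1, 2, 3}, so |A + B| = 4.
Verify: 4 ≥ 4? Yes ✓.

CD lower bound = 4, actual |A + B| = 4.


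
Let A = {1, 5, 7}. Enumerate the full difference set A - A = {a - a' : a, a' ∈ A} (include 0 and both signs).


A - A = {a - a' : a, a' ∈ A}.
Compute a - a' for each ordered pair (a, a'):
a = 1: 1-1=0, 1-5=-4, 1-7=-6
a = 5: 5-1=4, 5-5=0, 5-7=-2
a = 7: 7-1=6, 7-5=2, 7-7=0
Collecting distinct values (and noting 0 appears from a-a):
A - A = {-6, -4, -2, 0, 2, 4, 6}
|A - A| = 7

A - A = {-6, -4, -2, 0, 2, 4, 6}


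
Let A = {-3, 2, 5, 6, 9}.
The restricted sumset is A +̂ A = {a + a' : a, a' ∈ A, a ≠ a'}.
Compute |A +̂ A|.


Restricted sumset: A +̂ A = {a + a' : a ∈ A, a' ∈ A, a ≠ a'}.
Equivalently, take A + A and drop any sum 2a that is achievable ONLY as a + a for a ∈ A (i.e. sums representable only with equal summands).
Enumerate pairs (a, a') with a < a' (symmetric, so each unordered pair gives one sum; this covers all a ≠ a'):
  -3 + 2 = -1
  -3 + 5 = 2
  -3 + 6 = 3
  -3 + 9 = 6
  2 + 5 = 7
  2 + 6 = 8
  2 + 9 = 11
  5 + 6 = 11
  5 + 9 = 14
  6 + 9 = 15
Collected distinct sums: {-1, 2, 3, 6, 7, 8, 11, 14, 15}
|A +̂ A| = 9
(Reference bound: |A +̂ A| ≥ 2|A| - 3 for |A| ≥ 2, with |A| = 5 giving ≥ 7.)

|A +̂ A| = 9


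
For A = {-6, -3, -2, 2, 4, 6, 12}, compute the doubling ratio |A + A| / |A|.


|A| = 7.
Compute A + A by enumerating all 49 pairs.
A + A = {-12, -9, -8, -6, -5, -4, -2, -1, 0, 1, 2, 3, 4, 6, 8, 9, 10, 12, 14, 16, 18, 24}, so |A + A| = 22.
K = |A + A| / |A| = 22/7 (already in lowest terms) ≈ 3.1429.
Reference: AP of size 7 gives K = 13/7 ≈ 1.8571; a fully generic set of size 7 gives K ≈ 4.0000.

|A| = 7, |A + A| = 22, K = 22/7.


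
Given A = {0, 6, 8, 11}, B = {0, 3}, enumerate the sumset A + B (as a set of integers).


A + B = {a + b : a ∈ A, b ∈ B}.
Enumerate all |A|·|B| = 4·2 = 8 pairs (a, b) and collect distinct sums.
a = 0: 0+0=0, 0+3=3
a = 6: 6+0=6, 6+3=9
a = 8: 8+0=8, 8+3=11
a = 11: 11+0=11, 11+3=14
Collecting distinct sums: A + B = {0, 3, 6, 8, 9, 11, 14}
|A + B| = 7

A + B = {0, 3, 6, 8, 9, 11, 14}


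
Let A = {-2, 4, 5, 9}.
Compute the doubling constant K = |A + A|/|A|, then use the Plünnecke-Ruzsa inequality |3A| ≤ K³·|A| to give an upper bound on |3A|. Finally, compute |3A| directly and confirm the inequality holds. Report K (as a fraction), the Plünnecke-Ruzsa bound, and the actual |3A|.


|A| = 4.
Step 1: Compute A + A by enumerating all 16 pairs.
A + A = {-4, 2, 3, 7, 8, 9, 10, 13, 14, 18}, so |A + A| = 10.
Step 2: Doubling constant K = |A + A|/|A| = 10/4 = 10/4 ≈ 2.5000.
Step 3: Plünnecke-Ruzsa gives |3A| ≤ K³·|A| = (2.5000)³ · 4 ≈ 62.5000.
Step 4: Compute 3A = A + A + A directly by enumerating all triples (a,b,c) ∈ A³; |3A| = 19.
Step 5: Check 19 ≤ 62.5000? Yes ✓.

K = 10/4, Plünnecke-Ruzsa bound K³|A| ≈ 62.5000, |3A| = 19, inequality holds.


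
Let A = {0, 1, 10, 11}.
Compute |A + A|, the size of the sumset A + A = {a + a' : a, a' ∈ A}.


A + A = {a + a' : a, a' ∈ A}; |A| = 4.
General bounds: 2|A| - 1 ≤ |A + A| ≤ |A|(|A|+1)/2, i.e. 7 ≤ |A + A| ≤ 10.
Lower bound 2|A|-1 is attained iff A is an arithmetic progression.
Enumerate sums a + a' for a ≤ a' (symmetric, so this suffices):
a = 0: 0+0=0, 0+1=1, 0+10=10, 0+11=11
a = 1: 1+1=2, 1+10=11, 1+11=12
a = 10: 10+10=20, 10+11=21
a = 11: 11+11=22
Distinct sums: {0, 1, 2, 10, 11, 12, 20, 21, 22}
|A + A| = 9

|A + A| = 9


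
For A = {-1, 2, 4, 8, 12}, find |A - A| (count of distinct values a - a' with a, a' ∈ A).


A - A = {a - a' : a, a' ∈ A}; |A| = 5.
Bounds: 2|A|-1 ≤ |A - A| ≤ |A|² - |A| + 1, i.e. 9 ≤ |A - A| ≤ 21.
Note: 0 ∈ A - A always (from a - a). The set is symmetric: if d ∈ A - A then -d ∈ A - A.
Enumerate nonzero differences d = a - a' with a > a' (then include -d):
Positive differences: {2, 3, 4, 5, 6, 8, 9, 10, 13}
Full difference set: {0} ∪ (positive diffs) ∪ (negative diffs).
|A - A| = 1 + 2·9 = 19 (matches direct enumeration: 19).

|A - A| = 19


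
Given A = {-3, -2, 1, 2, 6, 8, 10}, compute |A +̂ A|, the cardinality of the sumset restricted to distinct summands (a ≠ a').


Restricted sumset: A +̂ A = {a + a' : a ∈ A, a' ∈ A, a ≠ a'}.
Equivalently, take A + A and drop any sum 2a that is achievable ONLY as a + a for a ∈ A (i.e. sums representable only with equal summands).
Enumerate pairs (a, a') with a < a' (symmetric, so each unordered pair gives one sum; this covers all a ≠ a'):
  -3 + -2 = -5
  -3 + 1 = -2
  -3 + 2 = -1
  -3 + 6 = 3
  -3 + 8 = 5
  -3 + 10 = 7
  -2 + 1 = -1
  -2 + 2 = 0
  -2 + 6 = 4
  -2 + 8 = 6
  -2 + 10 = 8
  1 + 2 = 3
  1 + 6 = 7
  1 + 8 = 9
  1 + 10 = 11
  2 + 6 = 8
  2 + 8 = 10
  2 + 10 = 12
  6 + 8 = 14
  6 + 10 = 16
  8 + 10 = 18
Collected distinct sums: {-5, -2, -1, 0, 3, 4, 5, 6, 7, 8, 9, 10, 11, 12, 14, 16, 18}
|A +̂ A| = 17
(Reference bound: |A +̂ A| ≥ 2|A| - 3 for |A| ≥ 2, with |A| = 7 giving ≥ 11.)

|A +̂ A| = 17


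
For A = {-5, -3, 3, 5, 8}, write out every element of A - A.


A - A = {a - a' : a, a' ∈ A}.
Compute a - a' for each ordered pair (a, a'):
a = -5: -5--5=0, -5--3=-2, -5-3=-8, -5-5=-10, -5-8=-13
a = -3: -3--5=2, -3--3=0, -3-3=-6, -3-5=-8, -3-8=-11
a = 3: 3--5=8, 3--3=6, 3-3=0, 3-5=-2, 3-8=-5
a = 5: 5--5=10, 5--3=8, 5-3=2, 5-5=0, 5-8=-3
a = 8: 8--5=13, 8--3=11, 8-3=5, 8-5=3, 8-8=0
Collecting distinct values (and noting 0 appears from a-a):
A - A = {-13, -11, -10, -8, -6, -5, -3, -2, 0, 2, 3, 5, 6, 8, 10, 11, 13}
|A - A| = 17

A - A = {-13, -11, -10, -8, -6, -5, -3, -2, 0, 2, 3, 5, 6, 8, 10, 11, 13}


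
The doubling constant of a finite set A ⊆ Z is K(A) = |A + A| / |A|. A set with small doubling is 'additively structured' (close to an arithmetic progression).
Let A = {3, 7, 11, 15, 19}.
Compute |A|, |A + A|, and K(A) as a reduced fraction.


|A| = 5.
Compute A + A by enumerating all 25 pairs.
A + A = {6, 10, 14, 18, 22, 26, 30, 34, 38}, so |A + A| = 9.
K = |A + A| / |A| = 9/5 (already in lowest terms) ≈ 1.8000.
Reference: AP of size 5 gives K = 9/5 ≈ 1.8000; a fully generic set of size 5 gives K ≈ 3.0000.

|A| = 5, |A + A| = 9, K = 9/5.


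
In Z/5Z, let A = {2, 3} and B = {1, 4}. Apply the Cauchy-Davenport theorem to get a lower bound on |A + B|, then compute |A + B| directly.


Cauchy-Davenport: |A + B| ≥ min(p, |A| + |B| - 1) for A, B nonempty in Z/pZ.
|A| = 2, |B| = 2, p = 5.
CD lower bound = min(5, 2 + 2 - 1) = min(5, 3) = 3.
Compute A + B mod 5 directly:
a = 2: 2+1=3, 2+4=1
a = 3: 3+1=4, 3+4=2
A + B = {1, 2, 3, 4}, so |A + B| = 4.
Verify: 4 ≥ 3? Yes ✓.

CD lower bound = 3, actual |A + B| = 4.


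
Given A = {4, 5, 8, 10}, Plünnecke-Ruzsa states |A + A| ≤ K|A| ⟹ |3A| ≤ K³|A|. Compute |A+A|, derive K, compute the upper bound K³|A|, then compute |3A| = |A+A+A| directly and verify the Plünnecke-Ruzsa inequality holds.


|A| = 4.
Step 1: Compute A + A by enumerating all 16 pairs.
A + A = {8, 9, 10, 12, 13, 14, 15, 16, 18, 20}, so |A + A| = 10.
Step 2: Doubling constant K = |A + A|/|A| = 10/4 = 10/4 ≈ 2.5000.
Step 3: Plünnecke-Ruzsa gives |3A| ≤ K³·|A| = (2.5000)³ · 4 ≈ 62.5000.
Step 4: Compute 3A = A + A + A directly by enumerating all triples (a,b,c) ∈ A³; |3A| = 17.
Step 5: Check 17 ≤ 62.5000? Yes ✓.

K = 10/4, Plünnecke-Ruzsa bound K³|A| ≈ 62.5000, |3A| = 17, inequality holds.


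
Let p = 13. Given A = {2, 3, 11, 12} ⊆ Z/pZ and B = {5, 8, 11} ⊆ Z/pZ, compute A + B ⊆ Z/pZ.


Work in Z/13Z: reduce every sum a + b modulo 13.
Enumerate all 12 pairs:
a = 2: 2+5=7, 2+8=10, 2+11=0
a = 3: 3+5=8, 3+8=11, 3+11=1
a = 11: 11+5=3, 11+8=6, 11+11=9
a = 12: 12+5=4, 12+8=7, 12+11=10
Distinct residues collected: {0, 1, 3, 4, 6, 7, 8, 9, 10, 11}
|A + B| = 10 (out of 13 total residues).

A + B = {0, 1, 3, 4, 6, 7, 8, 9, 10, 11}


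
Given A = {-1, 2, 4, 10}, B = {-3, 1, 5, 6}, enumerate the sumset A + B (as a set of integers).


A + B = {a + b : a ∈ A, b ∈ B}.
Enumerate all |A|·|B| = 4·4 = 16 pairs (a, b) and collect distinct sums.
a = -1: -1+-3=-4, -1+1=0, -1+5=4, -1+6=5
a = 2: 2+-3=-1, 2+1=3, 2+5=7, 2+6=8
a = 4: 4+-3=1, 4+1=5, 4+5=9, 4+6=10
a = 10: 10+-3=7, 10+1=11, 10+5=15, 10+6=16
Collecting distinct sums: A + B = {-4, -1, 0, 1, 3, 4, 5, 7, 8, 9, 10, 11, 15, 16}
|A + B| = 14

A + B = {-4, -1, 0, 1, 3, 4, 5, 7, 8, 9, 10, 11, 15, 16}


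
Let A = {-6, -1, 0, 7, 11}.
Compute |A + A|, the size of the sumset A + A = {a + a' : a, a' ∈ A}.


A + A = {a + a' : a, a' ∈ A}; |A| = 5.
General bounds: 2|A| - 1 ≤ |A + A| ≤ |A|(|A|+1)/2, i.e. 9 ≤ |A + A| ≤ 15.
Lower bound 2|A|-1 is attained iff A is an arithmetic progression.
Enumerate sums a + a' for a ≤ a' (symmetric, so this suffices):
a = -6: -6+-6=-12, -6+-1=-7, -6+0=-6, -6+7=1, -6+11=5
a = -1: -1+-1=-2, -1+0=-1, -1+7=6, -1+11=10
a = 0: 0+0=0, 0+7=7, 0+11=11
a = 7: 7+7=14, 7+11=18
a = 11: 11+11=22
Distinct sums: {-12, -7, -6, -2, -1, 0, 1, 5, 6, 7, 10, 11, 14, 18, 22}
|A + A| = 15

|A + A| = 15


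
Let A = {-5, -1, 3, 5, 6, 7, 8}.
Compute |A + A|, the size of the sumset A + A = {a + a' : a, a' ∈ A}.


A + A = {a + a' : a, a' ∈ A}; |A| = 7.
General bounds: 2|A| - 1 ≤ |A + A| ≤ |A|(|A|+1)/2, i.e. 13 ≤ |A + A| ≤ 28.
Lower bound 2|A|-1 is attained iff A is an arithmetic progression.
Enumerate sums a + a' for a ≤ a' (symmetric, so this suffices):
a = -5: -5+-5=-10, -5+-1=-6, -5+3=-2, -5+5=0, -5+6=1, -5+7=2, -5+8=3
a = -1: -1+-1=-2, -1+3=2, -1+5=4, -1+6=5, -1+7=6, -1+8=7
a = 3: 3+3=6, 3+5=8, 3+6=9, 3+7=10, 3+8=11
a = 5: 5+5=10, 5+6=11, 5+7=12, 5+8=13
a = 6: 6+6=12, 6+7=13, 6+8=14
a = 7: 7+7=14, 7+8=15
a = 8: 8+8=16
Distinct sums: {-10, -6, -2, 0, 1, 2, 3, 4, 5, 6, 7, 8, 9, 10, 11, 12, 13, 14, 15, 16}
|A + A| = 20

|A + A| = 20


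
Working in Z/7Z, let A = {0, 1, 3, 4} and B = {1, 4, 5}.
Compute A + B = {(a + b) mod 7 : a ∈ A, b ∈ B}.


Work in Z/7Z: reduce every sum a + b modulo 7.
Enumerate all 12 pairs:
a = 0: 0+1=1, 0+4=4, 0+5=5
a = 1: 1+1=2, 1+4=5, 1+5=6
a = 3: 3+1=4, 3+4=0, 3+5=1
a = 4: 4+1=5, 4+4=1, 4+5=2
Distinct residues collected: {0, 1, 2, 4, 5, 6}
|A + B| = 6 (out of 7 total residues).

A + B = {0, 1, 2, 4, 5, 6}


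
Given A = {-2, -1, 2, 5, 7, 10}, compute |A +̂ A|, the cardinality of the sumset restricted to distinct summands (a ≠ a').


Restricted sumset: A +̂ A = {a + a' : a ∈ A, a' ∈ A, a ≠ a'}.
Equivalently, take A + A and drop any sum 2a that is achievable ONLY as a + a for a ∈ A (i.e. sums representable only with equal summands).
Enumerate pairs (a, a') with a < a' (symmetric, so each unordered pair gives one sum; this covers all a ≠ a'):
  -2 + -1 = -3
  -2 + 2 = 0
  -2 + 5 = 3
  -2 + 7 = 5
  -2 + 10 = 8
  -1 + 2 = 1
  -1 + 5 = 4
  -1 + 7 = 6
  -1 + 10 = 9
  2 + 5 = 7
  2 + 7 = 9
  2 + 10 = 12
  5 + 7 = 12
  5 + 10 = 15
  7 + 10 = 17
Collected distinct sums: {-3, 0, 1, 3, 4, 5, 6, 7, 8, 9, 12, 15, 17}
|A +̂ A| = 13
(Reference bound: |A +̂ A| ≥ 2|A| - 3 for |A| ≥ 2, with |A| = 6 giving ≥ 9.)

|A +̂ A| = 13


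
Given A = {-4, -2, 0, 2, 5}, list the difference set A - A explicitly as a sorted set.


A - A = {a - a' : a, a' ∈ A}.
Compute a - a' for each ordered pair (a, a'):
a = -4: -4--4=0, -4--2=-2, -4-0=-4, -4-2=-6, -4-5=-9
a = -2: -2--4=2, -2--2=0, -2-0=-2, -2-2=-4, -2-5=-7
a = 0: 0--4=4, 0--2=2, 0-0=0, 0-2=-2, 0-5=-5
a = 2: 2--4=6, 2--2=4, 2-0=2, 2-2=0, 2-5=-3
a = 5: 5--4=9, 5--2=7, 5-0=5, 5-2=3, 5-5=0
Collecting distinct values (and noting 0 appears from a-a):
A - A = {-9, -7, -6, -5, -4, -3, -2, 0, 2, 3, 4, 5, 6, 7, 9}
|A - A| = 15

A - A = {-9, -7, -6, -5, -4, -3, -2, 0, 2, 3, 4, 5, 6, 7, 9}


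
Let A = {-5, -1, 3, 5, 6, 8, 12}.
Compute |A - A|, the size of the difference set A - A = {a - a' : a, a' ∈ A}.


A - A = {a - a' : a, a' ∈ A}; |A| = 7.
Bounds: 2|A|-1 ≤ |A - A| ≤ |A|² - |A| + 1, i.e. 13 ≤ |A - A| ≤ 43.
Note: 0 ∈ A - A always (from a - a). The set is symmetric: if d ∈ A - A then -d ∈ A - A.
Enumerate nonzero differences d = a - a' with a > a' (then include -d):
Positive differences: {1, 2, 3, 4, 5, 6, 7, 8, 9, 10, 11, 13, 17}
Full difference set: {0} ∪ (positive diffs) ∪ (negative diffs).
|A - A| = 1 + 2·13 = 27 (matches direct enumeration: 27).

|A - A| = 27


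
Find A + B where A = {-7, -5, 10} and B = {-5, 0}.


A + B = {a + b : a ∈ A, b ∈ B}.
Enumerate all |A|·|B| = 3·2 = 6 pairs (a, b) and collect distinct sums.
a = -7: -7+-5=-12, -7+0=-7
a = -5: -5+-5=-10, -5+0=-5
a = 10: 10+-5=5, 10+0=10
Collecting distinct sums: A + B = {-12, -10, -7, -5, 5, 10}
|A + B| = 6

A + B = {-12, -10, -7, -5, 5, 10}


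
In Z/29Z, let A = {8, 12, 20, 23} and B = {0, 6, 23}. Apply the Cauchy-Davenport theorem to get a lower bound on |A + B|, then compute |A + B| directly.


Cauchy-Davenport: |A + B| ≥ min(p, |A| + |B| - 1) for A, B nonempty in Z/pZ.
|A| = 4, |B| = 3, p = 29.
CD lower bound = min(29, 4 + 3 - 1) = min(29, 6) = 6.
Compute A + B mod 29 directly:
a = 8: 8+0=8, 8+6=14, 8+23=2
a = 12: 12+0=12, 12+6=18, 12+23=6
a = 20: 20+0=20, 20+6=26, 20+23=14
a = 23: 23+0=23, 23+6=0, 23+23=17
A + B = {0, 2, 6, 8, 12, 14, 17, 18, 20, 23, 26}, so |A + B| = 11.
Verify: 11 ≥ 6? Yes ✓.

CD lower bound = 6, actual |A + B| = 11.


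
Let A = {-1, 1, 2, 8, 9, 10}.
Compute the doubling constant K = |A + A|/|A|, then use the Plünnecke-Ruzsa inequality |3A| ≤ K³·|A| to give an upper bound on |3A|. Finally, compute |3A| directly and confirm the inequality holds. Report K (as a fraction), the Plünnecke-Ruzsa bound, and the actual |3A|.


|A| = 6.
Step 1: Compute A + A by enumerating all 36 pairs.
A + A = {-2, 0, 1, 2, 3, 4, 7, 8, 9, 10, 11, 12, 16, 17, 18, 19, 20}, so |A + A| = 17.
Step 2: Doubling constant K = |A + A|/|A| = 17/6 = 17/6 ≈ 2.8333.
Step 3: Plünnecke-Ruzsa gives |3A| ≤ K³·|A| = (2.8333)³ · 6 ≈ 136.4722.
Step 4: Compute 3A = A + A + A directly by enumerating all triples (a,b,c) ∈ A³; |3A| = 32.
Step 5: Check 32 ≤ 136.4722? Yes ✓.

K = 17/6, Plünnecke-Ruzsa bound K³|A| ≈ 136.4722, |3A| = 32, inequality holds.


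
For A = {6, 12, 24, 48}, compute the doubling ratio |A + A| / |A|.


|A| = 4.
Compute A + A by enumerating all 16 pairs.
A + A = {12, 18, 24, 30, 36, 48, 54, 60, 72, 96}, so |A + A| = 10.
K = |A + A| / |A| = 10/4 = 5/2 ≈ 2.5000.
Reference: AP of size 4 gives K = 7/4 ≈ 1.7500; a fully generic set of size 4 gives K ≈ 2.5000.

|A| = 4, |A + A| = 10, K = 10/4 = 5/2.


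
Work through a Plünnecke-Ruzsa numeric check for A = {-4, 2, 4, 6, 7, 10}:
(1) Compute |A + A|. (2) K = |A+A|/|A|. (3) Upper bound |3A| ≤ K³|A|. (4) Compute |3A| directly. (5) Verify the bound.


|A| = 6.
Step 1: Compute A + A by enumerating all 36 pairs.
A + A = {-8, -2, 0, 2, 3, 4, 6, 8, 9, 10, 11, 12, 13, 14, 16, 17, 20}, so |A + A| = 17.
Step 2: Doubling constant K = |A + A|/|A| = 17/6 = 17/6 ≈ 2.8333.
Step 3: Plünnecke-Ruzsa gives |3A| ≤ K³·|A| = (2.8333)³ · 6 ≈ 136.4722.
Step 4: Compute 3A = A + A + A directly by enumerating all triples (a,b,c) ∈ A³; |3A| = 31.
Step 5: Check 31 ≤ 136.4722? Yes ✓.

K = 17/6, Plünnecke-Ruzsa bound K³|A| ≈ 136.4722, |3A| = 31, inequality holds.


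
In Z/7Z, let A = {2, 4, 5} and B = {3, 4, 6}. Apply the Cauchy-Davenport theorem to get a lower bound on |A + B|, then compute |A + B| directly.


Cauchy-Davenport: |A + B| ≥ min(p, |A| + |B| - 1) for A, B nonempty in Z/pZ.
|A| = 3, |B| = 3, p = 7.
CD lower bound = min(7, 3 + 3 - 1) = min(7, 5) = 5.
Compute A + B mod 7 directly:
a = 2: 2+3=5, 2+4=6, 2+6=1
a = 4: 4+3=0, 4+4=1, 4+6=3
a = 5: 5+3=1, 5+4=2, 5+6=4
A + B = {0, 1, 2, 3, 4, 5, 6}, so |A + B| = 7.
Verify: 7 ≥ 5? Yes ✓.

CD lower bound = 5, actual |A + B| = 7.


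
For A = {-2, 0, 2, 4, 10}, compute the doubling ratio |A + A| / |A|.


|A| = 5.
Compute A + A by enumerating all 25 pairs.
A + A = {-4, -2, 0, 2, 4, 6, 8, 10, 12, 14, 20}, so |A + A| = 11.
K = |A + A| / |A| = 11/5 (already in lowest terms) ≈ 2.2000.
Reference: AP of size 5 gives K = 9/5 ≈ 1.8000; a fully generic set of size 5 gives K ≈ 3.0000.

|A| = 5, |A + A| = 11, K = 11/5.


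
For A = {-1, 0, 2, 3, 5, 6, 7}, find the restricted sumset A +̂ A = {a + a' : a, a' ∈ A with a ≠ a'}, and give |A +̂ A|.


Restricted sumset: A +̂ A = {a + a' : a ∈ A, a' ∈ A, a ≠ a'}.
Equivalently, take A + A and drop any sum 2a that is achievable ONLY as a + a for a ∈ A (i.e. sums representable only with equal summands).
Enumerate pairs (a, a') with a < a' (symmetric, so each unordered pair gives one sum; this covers all a ≠ a'):
  -1 + 0 = -1
  -1 + 2 = 1
  -1 + 3 = 2
  -1 + 5 = 4
  -1 + 6 = 5
  -1 + 7 = 6
  0 + 2 = 2
  0 + 3 = 3
  0 + 5 = 5
  0 + 6 = 6
  0 + 7 = 7
  2 + 3 = 5
  2 + 5 = 7
  2 + 6 = 8
  2 + 7 = 9
  3 + 5 = 8
  3 + 6 = 9
  3 + 7 = 10
  5 + 6 = 11
  5 + 7 = 12
  6 + 7 = 13
Collected distinct sums: {-1, 1, 2, 3, 4, 5, 6, 7, 8, 9, 10, 11, 12, 13}
|A +̂ A| = 14
(Reference bound: |A +̂ A| ≥ 2|A| - 3 for |A| ≥ 2, with |A| = 7 giving ≥ 11.)

|A +̂ A| = 14


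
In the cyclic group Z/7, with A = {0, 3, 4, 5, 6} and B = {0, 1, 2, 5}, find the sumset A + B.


Work in Z/7Z: reduce every sum a + b modulo 7.
Enumerate all 20 pairs:
a = 0: 0+0=0, 0+1=1, 0+2=2, 0+5=5
a = 3: 3+0=3, 3+1=4, 3+2=5, 3+5=1
a = 4: 4+0=4, 4+1=5, 4+2=6, 4+5=2
a = 5: 5+0=5, 5+1=6, 5+2=0, 5+5=3
a = 6: 6+0=6, 6+1=0, 6+2=1, 6+5=4
Distinct residues collected: {0, 1, 2, 3, 4, 5, 6}
|A + B| = 7 (out of 7 total residues).

A + B = {0, 1, 2, 3, 4, 5, 6}


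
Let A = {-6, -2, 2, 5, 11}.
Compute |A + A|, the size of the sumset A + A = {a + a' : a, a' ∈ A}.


A + A = {a + a' : a, a' ∈ A}; |A| = 5.
General bounds: 2|A| - 1 ≤ |A + A| ≤ |A|(|A|+1)/2, i.e. 9 ≤ |A + A| ≤ 15.
Lower bound 2|A|-1 is attained iff A is an arithmetic progression.
Enumerate sums a + a' for a ≤ a' (symmetric, so this suffices):
a = -6: -6+-6=-12, -6+-2=-8, -6+2=-4, -6+5=-1, -6+11=5
a = -2: -2+-2=-4, -2+2=0, -2+5=3, -2+11=9
a = 2: 2+2=4, 2+5=7, 2+11=13
a = 5: 5+5=10, 5+11=16
a = 11: 11+11=22
Distinct sums: {-12, -8, -4, -1, 0, 3, 4, 5, 7, 9, 10, 13, 16, 22}
|A + A| = 14

|A + A| = 14


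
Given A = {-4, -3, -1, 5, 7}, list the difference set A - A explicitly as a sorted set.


A - A = {a - a' : a, a' ∈ A}.
Compute a - a' for each ordered pair (a, a'):
a = -4: -4--4=0, -4--3=-1, -4--1=-3, -4-5=-9, -4-7=-11
a = -3: -3--4=1, -3--3=0, -3--1=-2, -3-5=-8, -3-7=-10
a = -1: -1--4=3, -1--3=2, -1--1=0, -1-5=-6, -1-7=-8
a = 5: 5--4=9, 5--3=8, 5--1=6, 5-5=0, 5-7=-2
a = 7: 7--4=11, 7--3=10, 7--1=8, 7-5=2, 7-7=0
Collecting distinct values (and noting 0 appears from a-a):
A - A = {-11, -10, -9, -8, -6, -3, -2, -1, 0, 1, 2, 3, 6, 8, 9, 10, 11}
|A - A| = 17

A - A = {-11, -10, -9, -8, -6, -3, -2, -1, 0, 1, 2, 3, 6, 8, 9, 10, 11}


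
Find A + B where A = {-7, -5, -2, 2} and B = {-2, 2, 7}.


A + B = {a + b : a ∈ A, b ∈ B}.
Enumerate all |A|·|B| = 4·3 = 12 pairs (a, b) and collect distinct sums.
a = -7: -7+-2=-9, -7+2=-5, -7+7=0
a = -5: -5+-2=-7, -5+2=-3, -5+7=2
a = -2: -2+-2=-4, -2+2=0, -2+7=5
a = 2: 2+-2=0, 2+2=4, 2+7=9
Collecting distinct sums: A + B = {-9, -7, -5, -4, -3, 0, 2, 4, 5, 9}
|A + B| = 10

A + B = {-9, -7, -5, -4, -3, 0, 2, 4, 5, 9}


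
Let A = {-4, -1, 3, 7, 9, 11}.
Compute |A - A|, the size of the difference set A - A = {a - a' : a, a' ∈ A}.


A - A = {a - a' : a, a' ∈ A}; |A| = 6.
Bounds: 2|A|-1 ≤ |A - A| ≤ |A|² - |A| + 1, i.e. 11 ≤ |A - A| ≤ 31.
Note: 0 ∈ A - A always (from a - a). The set is symmetric: if d ∈ A - A then -d ∈ A - A.
Enumerate nonzero differences d = a - a' with a > a' (then include -d):
Positive differences: {2, 3, 4, 6, 7, 8, 10, 11, 12, 13, 15}
Full difference set: {0} ∪ (positive diffs) ∪ (negative diffs).
|A - A| = 1 + 2·11 = 23 (matches direct enumeration: 23).

|A - A| = 23


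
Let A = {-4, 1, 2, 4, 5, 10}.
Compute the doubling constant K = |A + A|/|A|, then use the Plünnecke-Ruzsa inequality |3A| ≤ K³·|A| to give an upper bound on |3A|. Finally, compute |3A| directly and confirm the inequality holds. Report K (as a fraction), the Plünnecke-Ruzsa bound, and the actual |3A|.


|A| = 6.
Step 1: Compute A + A by enumerating all 36 pairs.
A + A = {-8, -3, -2, 0, 1, 2, 3, 4, 5, 6, 7, 8, 9, 10, 11, 12, 14, 15, 20}, so |A + A| = 19.
Step 2: Doubling constant K = |A + A|/|A| = 19/6 = 19/6 ≈ 3.1667.
Step 3: Plünnecke-Ruzsa gives |3A| ≤ K³·|A| = (3.1667)³ · 6 ≈ 190.5278.
Step 4: Compute 3A = A + A + A directly by enumerating all triples (a,b,c) ∈ A³; |3A| = 33.
Step 5: Check 33 ≤ 190.5278? Yes ✓.

K = 19/6, Plünnecke-Ruzsa bound K³|A| ≈ 190.5278, |3A| = 33, inequality holds.


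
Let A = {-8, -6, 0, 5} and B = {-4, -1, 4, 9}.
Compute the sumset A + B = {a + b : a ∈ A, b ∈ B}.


A + B = {a + b : a ∈ A, b ∈ B}.
Enumerate all |A|·|B| = 4·4 = 16 pairs (a, b) and collect distinct sums.
a = -8: -8+-4=-12, -8+-1=-9, -8+4=-4, -8+9=1
a = -6: -6+-4=-10, -6+-1=-7, -6+4=-2, -6+9=3
a = 0: 0+-4=-4, 0+-1=-1, 0+4=4, 0+9=9
a = 5: 5+-4=1, 5+-1=4, 5+4=9, 5+9=14
Collecting distinct sums: A + B = {-12, -10, -9, -7, -4, -2, -1, 1, 3, 4, 9, 14}
|A + B| = 12

A + B = {-12, -10, -9, -7, -4, -2, -1, 1, 3, 4, 9, 14}


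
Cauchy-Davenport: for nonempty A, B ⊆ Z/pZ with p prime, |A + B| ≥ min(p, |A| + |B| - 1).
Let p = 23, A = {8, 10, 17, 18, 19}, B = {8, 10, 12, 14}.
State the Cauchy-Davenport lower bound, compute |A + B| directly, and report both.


Cauchy-Davenport: |A + B| ≥ min(p, |A| + |B| - 1) for A, B nonempty in Z/pZ.
|A| = 5, |B| = 4, p = 23.
CD lower bound = min(23, 5 + 4 - 1) = min(23, 8) = 8.
Compute A + B mod 23 directly:
a = 8: 8+8=16, 8+10=18, 8+12=20, 8+14=22
a = 10: 10+8=18, 10+10=20, 10+12=22, 10+14=1
a = 17: 17+8=2, 17+10=4, 17+12=6, 17+14=8
a = 18: 18+8=3, 18+10=5, 18+12=7, 18+14=9
a = 19: 19+8=4, 19+10=6, 19+12=8, 19+14=10
A + B = {1, 2, 3, 4, 5, 6, 7, 8, 9, 10, 16, 18, 20, 22}, so |A + B| = 14.
Verify: 14 ≥ 8? Yes ✓.

CD lower bound = 8, actual |A + B| = 14.


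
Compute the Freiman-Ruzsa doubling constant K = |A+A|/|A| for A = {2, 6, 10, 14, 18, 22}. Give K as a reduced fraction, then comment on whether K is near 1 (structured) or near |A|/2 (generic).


|A| = 6.
Compute A + A by enumerating all 36 pairs.
A + A = {4, 8, 12, 16, 20, 24, 28, 32, 36, 40, 44}, so |A + A| = 11.
K = |A + A| / |A| = 11/6 (already in lowest terms) ≈ 1.8333.
Reference: AP of size 6 gives K = 11/6 ≈ 1.8333; a fully generic set of size 6 gives K ≈ 3.5000.

|A| = 6, |A + A| = 11, K = 11/6.


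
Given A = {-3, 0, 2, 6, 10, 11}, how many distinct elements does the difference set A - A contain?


A - A = {a - a' : a, a' ∈ A}; |A| = 6.
Bounds: 2|A|-1 ≤ |A - A| ≤ |A|² - |A| + 1, i.e. 11 ≤ |A - A| ≤ 31.
Note: 0 ∈ A - A always (from a - a). The set is symmetric: if d ∈ A - A then -d ∈ A - A.
Enumerate nonzero differences d = a - a' with a > a' (then include -d):
Positive differences: {1, 2, 3, 4, 5, 6, 8, 9, 10, 11, 13, 14}
Full difference set: {0} ∪ (positive diffs) ∪ (negative diffs).
|A - A| = 1 + 2·12 = 25 (matches direct enumeration: 25).

|A - A| = 25


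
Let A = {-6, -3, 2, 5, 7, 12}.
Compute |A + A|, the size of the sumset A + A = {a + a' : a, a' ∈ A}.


A + A = {a + a' : a, a' ∈ A}; |A| = 6.
General bounds: 2|A| - 1 ≤ |A + A| ≤ |A|(|A|+1)/2, i.e. 11 ≤ |A + A| ≤ 21.
Lower bound 2|A|-1 is attained iff A is an arithmetic progression.
Enumerate sums a + a' for a ≤ a' (symmetric, so this suffices):
a = -6: -6+-6=-12, -6+-3=-9, -6+2=-4, -6+5=-1, -6+7=1, -6+12=6
a = -3: -3+-3=-6, -3+2=-1, -3+5=2, -3+7=4, -3+12=9
a = 2: 2+2=4, 2+5=7, 2+7=9, 2+12=14
a = 5: 5+5=10, 5+7=12, 5+12=17
a = 7: 7+7=14, 7+12=19
a = 12: 12+12=24
Distinct sums: {-12, -9, -6, -4, -1, 1, 2, 4, 6, 7, 9, 10, 12, 14, 17, 19, 24}
|A + A| = 17

|A + A| = 17


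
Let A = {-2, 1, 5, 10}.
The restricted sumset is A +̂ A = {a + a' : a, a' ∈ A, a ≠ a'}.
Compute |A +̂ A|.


Restricted sumset: A +̂ A = {a + a' : a ∈ A, a' ∈ A, a ≠ a'}.
Equivalently, take A + A and drop any sum 2a that is achievable ONLY as a + a for a ∈ A (i.e. sums representable only with equal summands).
Enumerate pairs (a, a') with a < a' (symmetric, so each unordered pair gives one sum; this covers all a ≠ a'):
  -2 + 1 = -1
  -2 + 5 = 3
  -2 + 10 = 8
  1 + 5 = 6
  1 + 10 = 11
  5 + 10 = 15
Collected distinct sums: {-1, 3, 6, 8, 11, 15}
|A +̂ A| = 6
(Reference bound: |A +̂ A| ≥ 2|A| - 3 for |A| ≥ 2, with |A| = 4 giving ≥ 5.)

|A +̂ A| = 6


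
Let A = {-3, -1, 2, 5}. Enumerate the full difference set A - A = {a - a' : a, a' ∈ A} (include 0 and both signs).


A - A = {a - a' : a, a' ∈ A}.
Compute a - a' for each ordered pair (a, a'):
a = -3: -3--3=0, -3--1=-2, -3-2=-5, -3-5=-8
a = -1: -1--3=2, -1--1=0, -1-2=-3, -1-5=-6
a = 2: 2--3=5, 2--1=3, 2-2=0, 2-5=-3
a = 5: 5--3=8, 5--1=6, 5-2=3, 5-5=0
Collecting distinct values (and noting 0 appears from a-a):
A - A = {-8, -6, -5, -3, -2, 0, 2, 3, 5, 6, 8}
|A - A| = 11

A - A = {-8, -6, -5, -3, -2, 0, 2, 3, 5, 6, 8}


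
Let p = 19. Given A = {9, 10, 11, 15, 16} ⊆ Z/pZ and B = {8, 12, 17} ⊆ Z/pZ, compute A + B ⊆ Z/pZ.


Work in Z/19Z: reduce every sum a + b modulo 19.
Enumerate all 15 pairs:
a = 9: 9+8=17, 9+12=2, 9+17=7
a = 10: 10+8=18, 10+12=3, 10+17=8
a = 11: 11+8=0, 11+12=4, 11+17=9
a = 15: 15+8=4, 15+12=8, 15+17=13
a = 16: 16+8=5, 16+12=9, 16+17=14
Distinct residues collected: {0, 2, 3, 4, 5, 7, 8, 9, 13, 14, 17, 18}
|A + B| = 12 (out of 19 total residues).

A + B = {0, 2, 3, 4, 5, 7, 8, 9, 13, 14, 17, 18}


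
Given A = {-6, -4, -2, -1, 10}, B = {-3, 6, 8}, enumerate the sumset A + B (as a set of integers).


A + B = {a + b : a ∈ A, b ∈ B}.
Enumerate all |A|·|B| = 5·3 = 15 pairs (a, b) and collect distinct sums.
a = -6: -6+-3=-9, -6+6=0, -6+8=2
a = -4: -4+-3=-7, -4+6=2, -4+8=4
a = -2: -2+-3=-5, -2+6=4, -2+8=6
a = -1: -1+-3=-4, -1+6=5, -1+8=7
a = 10: 10+-3=7, 10+6=16, 10+8=18
Collecting distinct sums: A + B = {-9, -7, -5, -4, 0, 2, 4, 5, 6, 7, 16, 18}
|A + B| = 12

A + B = {-9, -7, -5, -4, 0, 2, 4, 5, 6, 7, 16, 18}


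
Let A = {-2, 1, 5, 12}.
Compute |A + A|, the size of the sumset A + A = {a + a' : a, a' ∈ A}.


A + A = {a + a' : a, a' ∈ A}; |A| = 4.
General bounds: 2|A| - 1 ≤ |A + A| ≤ |A|(|A|+1)/2, i.e. 7 ≤ |A + A| ≤ 10.
Lower bound 2|A|-1 is attained iff A is an arithmetic progression.
Enumerate sums a + a' for a ≤ a' (symmetric, so this suffices):
a = -2: -2+-2=-4, -2+1=-1, -2+5=3, -2+12=10
a = 1: 1+1=2, 1+5=6, 1+12=13
a = 5: 5+5=10, 5+12=17
a = 12: 12+12=24
Distinct sums: {-4, -1, 2, 3, 6, 10, 13, 17, 24}
|A + A| = 9

|A + A| = 9


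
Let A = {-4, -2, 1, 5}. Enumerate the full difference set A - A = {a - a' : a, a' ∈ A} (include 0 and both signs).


A - A = {a - a' : a, a' ∈ A}.
Compute a - a' for each ordered pair (a, a'):
a = -4: -4--4=0, -4--2=-2, -4-1=-5, -4-5=-9
a = -2: -2--4=2, -2--2=0, -2-1=-3, -2-5=-7
a = 1: 1--4=5, 1--2=3, 1-1=0, 1-5=-4
a = 5: 5--4=9, 5--2=7, 5-1=4, 5-5=0
Collecting distinct values (and noting 0 appears from a-a):
A - A = {-9, -7, -5, -4, -3, -2, 0, 2, 3, 4, 5, 7, 9}
|A - A| = 13

A - A = {-9, -7, -5, -4, -3, -2, 0, 2, 3, 4, 5, 7, 9}


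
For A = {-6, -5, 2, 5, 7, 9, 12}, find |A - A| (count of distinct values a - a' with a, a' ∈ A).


A - A = {a - a' : a, a' ∈ A}; |A| = 7.
Bounds: 2|A|-1 ≤ |A - A| ≤ |A|² - |A| + 1, i.e. 13 ≤ |A - A| ≤ 43.
Note: 0 ∈ A - A always (from a - a). The set is symmetric: if d ∈ A - A then -d ∈ A - A.
Enumerate nonzero differences d = a - a' with a > a' (then include -d):
Positive differences: {1, 2, 3, 4, 5, 7, 8, 10, 11, 12, 13, 14, 15, 17, 18}
Full difference set: {0} ∪ (positive diffs) ∪ (negative diffs).
|A - A| = 1 + 2·15 = 31 (matches direct enumeration: 31).

|A - A| = 31


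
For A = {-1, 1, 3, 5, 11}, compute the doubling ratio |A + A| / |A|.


|A| = 5.
Compute A + A by enumerating all 25 pairs.
A + A = {-2, 0, 2, 4, 6, 8, 10, 12, 14, 16, 22}, so |A + A| = 11.
K = |A + A| / |A| = 11/5 (already in lowest terms) ≈ 2.2000.
Reference: AP of size 5 gives K = 9/5 ≈ 1.8000; a fully generic set of size 5 gives K ≈ 3.0000.

|A| = 5, |A + A| = 11, K = 11/5.


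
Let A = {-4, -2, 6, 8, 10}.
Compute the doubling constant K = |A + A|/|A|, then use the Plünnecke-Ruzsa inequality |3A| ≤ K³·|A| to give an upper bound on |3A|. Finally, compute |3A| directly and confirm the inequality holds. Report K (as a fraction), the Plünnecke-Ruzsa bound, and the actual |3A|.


|A| = 5.
Step 1: Compute A + A by enumerating all 25 pairs.
A + A = {-8, -6, -4, 2, 4, 6, 8, 12, 14, 16, 18, 20}, so |A + A| = 12.
Step 2: Doubling constant K = |A + A|/|A| = 12/5 = 12/5 ≈ 2.4000.
Step 3: Plünnecke-Ruzsa gives |3A| ≤ K³·|A| = (2.4000)³ · 5 ≈ 69.1200.
Step 4: Compute 3A = A + A + A directly by enumerating all triples (a,b,c) ∈ A³; |3A| = 21.
Step 5: Check 21 ≤ 69.1200? Yes ✓.

K = 12/5, Plünnecke-Ruzsa bound K³|A| ≈ 69.1200, |3A| = 21, inequality holds.


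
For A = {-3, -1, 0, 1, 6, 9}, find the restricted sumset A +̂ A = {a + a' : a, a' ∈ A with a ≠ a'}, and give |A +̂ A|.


Restricted sumset: A +̂ A = {a + a' : a ∈ A, a' ∈ A, a ≠ a'}.
Equivalently, take A + A and drop any sum 2a that is achievable ONLY as a + a for a ∈ A (i.e. sums representable only with equal summands).
Enumerate pairs (a, a') with a < a' (symmetric, so each unordered pair gives one sum; this covers all a ≠ a'):
  -3 + -1 = -4
  -3 + 0 = -3
  -3 + 1 = -2
  -3 + 6 = 3
  -3 + 9 = 6
  -1 + 0 = -1
  -1 + 1 = 0
  -1 + 6 = 5
  -1 + 9 = 8
  0 + 1 = 1
  0 + 6 = 6
  0 + 9 = 9
  1 + 6 = 7
  1 + 9 = 10
  6 + 9 = 15
Collected distinct sums: {-4, -3, -2, -1, 0, 1, 3, 5, 6, 7, 8, 9, 10, 15}
|A +̂ A| = 14
(Reference bound: |A +̂ A| ≥ 2|A| - 3 for |A| ≥ 2, with |A| = 6 giving ≥ 9.)

|A +̂ A| = 14


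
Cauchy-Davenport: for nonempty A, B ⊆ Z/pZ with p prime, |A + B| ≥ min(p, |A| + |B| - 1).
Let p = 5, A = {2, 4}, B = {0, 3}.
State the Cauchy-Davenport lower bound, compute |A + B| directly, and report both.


Cauchy-Davenport: |A + B| ≥ min(p, |A| + |B| - 1) for A, B nonempty in Z/pZ.
|A| = 2, |B| = 2, p = 5.
CD lower bound = min(5, 2 + 2 - 1) = min(5, 3) = 3.
Compute A + B mod 5 directly:
a = 2: 2+0=2, 2+3=0
a = 4: 4+0=4, 4+3=2
A + B = {0, 2, 4}, so |A + B| = 3.
Verify: 3 ≥ 3? Yes ✓.

CD lower bound = 3, actual |A + B| = 3.


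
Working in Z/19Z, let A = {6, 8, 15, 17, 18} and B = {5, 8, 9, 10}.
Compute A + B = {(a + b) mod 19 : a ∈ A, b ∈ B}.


Work in Z/19Z: reduce every sum a + b modulo 19.
Enumerate all 20 pairs:
a = 6: 6+5=11, 6+8=14, 6+9=15, 6+10=16
a = 8: 8+5=13, 8+8=16, 8+9=17, 8+10=18
a = 15: 15+5=1, 15+8=4, 15+9=5, 15+10=6
a = 17: 17+5=3, 17+8=6, 17+9=7, 17+10=8
a = 18: 18+5=4, 18+8=7, 18+9=8, 18+10=9
Distinct residues collected: {1, 3, 4, 5, 6, 7, 8, 9, 11, 13, 14, 15, 16, 17, 18}
|A + B| = 15 (out of 19 total residues).

A + B = {1, 3, 4, 5, 6, 7, 8, 9, 11, 13, 14, 15, 16, 17, 18}


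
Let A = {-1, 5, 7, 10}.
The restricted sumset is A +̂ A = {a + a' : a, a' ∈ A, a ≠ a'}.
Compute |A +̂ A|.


Restricted sumset: A +̂ A = {a + a' : a ∈ A, a' ∈ A, a ≠ a'}.
Equivalently, take A + A and drop any sum 2a that is achievable ONLY as a + a for a ∈ A (i.e. sums representable only with equal summands).
Enumerate pairs (a, a') with a < a' (symmetric, so each unordered pair gives one sum; this covers all a ≠ a'):
  -1 + 5 = 4
  -1 + 7 = 6
  -1 + 10 = 9
  5 + 7 = 12
  5 + 10 = 15
  7 + 10 = 17
Collected distinct sums: {4, 6, 9, 12, 15, 17}
|A +̂ A| = 6
(Reference bound: |A +̂ A| ≥ 2|A| - 3 for |A| ≥ 2, with |A| = 4 giving ≥ 5.)

|A +̂ A| = 6


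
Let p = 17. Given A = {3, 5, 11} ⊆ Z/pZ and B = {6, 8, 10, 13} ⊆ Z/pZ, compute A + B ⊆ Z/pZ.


Work in Z/17Z: reduce every sum a + b modulo 17.
Enumerate all 12 pairs:
a = 3: 3+6=9, 3+8=11, 3+10=13, 3+13=16
a = 5: 5+6=11, 5+8=13, 5+10=15, 5+13=1
a = 11: 11+6=0, 11+8=2, 11+10=4, 11+13=7
Distinct residues collected: {0, 1, 2, 4, 7, 9, 11, 13, 15, 16}
|A + B| = 10 (out of 17 total residues).

A + B = {0, 1, 2, 4, 7, 9, 11, 13, 15, 16}


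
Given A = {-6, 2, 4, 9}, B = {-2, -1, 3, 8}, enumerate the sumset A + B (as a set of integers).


A + B = {a + b : a ∈ A, b ∈ B}.
Enumerate all |A|·|B| = 4·4 = 16 pairs (a, b) and collect distinct sums.
a = -6: -6+-2=-8, -6+-1=-7, -6+3=-3, -6+8=2
a = 2: 2+-2=0, 2+-1=1, 2+3=5, 2+8=10
a = 4: 4+-2=2, 4+-1=3, 4+3=7, 4+8=12
a = 9: 9+-2=7, 9+-1=8, 9+3=12, 9+8=17
Collecting distinct sums: A + B = {-8, -7, -3, 0, 1, 2, 3, 5, 7, 8, 10, 12, 17}
|A + B| = 13

A + B = {-8, -7, -3, 0, 1, 2, 3, 5, 7, 8, 10, 12, 17}


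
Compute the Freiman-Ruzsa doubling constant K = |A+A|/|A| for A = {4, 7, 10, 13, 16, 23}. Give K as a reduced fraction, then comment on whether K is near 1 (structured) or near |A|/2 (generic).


|A| = 6.
Compute A + A by enumerating all 36 pairs.
A + A = {8, 11, 14, 17, 20, 23, 26, 27, 29, 30, 32, 33, 36, 39, 46}, so |A + A| = 15.
K = |A + A| / |A| = 15/6 = 5/2 ≈ 2.5000.
Reference: AP of size 6 gives K = 11/6 ≈ 1.8333; a fully generic set of size 6 gives K ≈ 3.5000.

|A| = 6, |A + A| = 15, K = 15/6 = 5/2.


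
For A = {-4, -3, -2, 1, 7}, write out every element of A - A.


A - A = {a - a' : a, a' ∈ A}.
Compute a - a' for each ordered pair (a, a'):
a = -4: -4--4=0, -4--3=-1, -4--2=-2, -4-1=-5, -4-7=-11
a = -3: -3--4=1, -3--3=0, -3--2=-1, -3-1=-4, -3-7=-10
a = -2: -2--4=2, -2--3=1, -2--2=0, -2-1=-3, -2-7=-9
a = 1: 1--4=5, 1--3=4, 1--2=3, 1-1=0, 1-7=-6
a = 7: 7--4=11, 7--3=10, 7--2=9, 7-1=6, 7-7=0
Collecting distinct values (and noting 0 appears from a-a):
A - A = {-11, -10, -9, -6, -5, -4, -3, -2, -1, 0, 1, 2, 3, 4, 5, 6, 9, 10, 11}
|A - A| = 19

A - A = {-11, -10, -9, -6, -5, -4, -3, -2, -1, 0, 1, 2, 3, 4, 5, 6, 9, 10, 11}


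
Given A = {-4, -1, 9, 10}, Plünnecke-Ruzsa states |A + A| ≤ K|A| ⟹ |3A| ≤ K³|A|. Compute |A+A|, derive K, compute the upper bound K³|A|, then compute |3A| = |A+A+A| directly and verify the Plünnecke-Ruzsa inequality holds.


|A| = 4.
Step 1: Compute A + A by enumerating all 16 pairs.
A + A = {-8, -5, -2, 5, 6, 8, 9, 18, 19, 20}, so |A + A| = 10.
Step 2: Doubling constant K = |A + A|/|A| = 10/4 = 10/4 ≈ 2.5000.
Step 3: Plünnecke-Ruzsa gives |3A| ≤ K³·|A| = (2.5000)³ · 4 ≈ 62.5000.
Step 4: Compute 3A = A + A + A directly by enumerating all triples (a,b,c) ∈ A³; |3A| = 20.
Step 5: Check 20 ≤ 62.5000? Yes ✓.

K = 10/4, Plünnecke-Ruzsa bound K³|A| ≈ 62.5000, |3A| = 20, inequality holds.


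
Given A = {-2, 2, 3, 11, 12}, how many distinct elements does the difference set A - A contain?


A - A = {a - a' : a, a' ∈ A}; |A| = 5.
Bounds: 2|A|-1 ≤ |A - A| ≤ |A|² - |A| + 1, i.e. 9 ≤ |A - A| ≤ 21.
Note: 0 ∈ A - A always (from a - a). The set is symmetric: if d ∈ A - A then -d ∈ A - A.
Enumerate nonzero differences d = a - a' with a > a' (then include -d):
Positive differences: {1, 4, 5, 8, 9, 10, 13, 14}
Full difference set: {0} ∪ (positive diffs) ∪ (negative diffs).
|A - A| = 1 + 2·8 = 17 (matches direct enumeration: 17).

|A - A| = 17


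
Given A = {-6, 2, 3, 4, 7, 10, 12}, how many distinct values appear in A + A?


A + A = {a + a' : a, a' ∈ A}; |A| = 7.
General bounds: 2|A| - 1 ≤ |A + A| ≤ |A|(|A|+1)/2, i.e. 13 ≤ |A + A| ≤ 28.
Lower bound 2|A|-1 is attained iff A is an arithmetic progression.
Enumerate sums a + a' for a ≤ a' (symmetric, so this suffices):
a = -6: -6+-6=-12, -6+2=-4, -6+3=-3, -6+4=-2, -6+7=1, -6+10=4, -6+12=6
a = 2: 2+2=4, 2+3=5, 2+4=6, 2+7=9, 2+10=12, 2+12=14
a = 3: 3+3=6, 3+4=7, 3+7=10, 3+10=13, 3+12=15
a = 4: 4+4=8, 4+7=11, 4+10=14, 4+12=16
a = 7: 7+7=14, 7+10=17, 7+12=19
a = 10: 10+10=20, 10+12=22
a = 12: 12+12=24
Distinct sums: {-12, -4, -3, -2, 1, 4, 5, 6, 7, 8, 9, 10, 11, 12, 13, 14, 15, 16, 17, 19, 20, 22, 24}
|A + A| = 23

|A + A| = 23


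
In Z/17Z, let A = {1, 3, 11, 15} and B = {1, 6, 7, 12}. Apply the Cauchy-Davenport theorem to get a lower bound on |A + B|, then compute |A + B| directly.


Cauchy-Davenport: |A + B| ≥ min(p, |A| + |B| - 1) for A, B nonempty in Z/pZ.
|A| = 4, |B| = 4, p = 17.
CD lower bound = min(17, 4 + 4 - 1) = min(17, 7) = 7.
Compute A + B mod 17 directly:
a = 1: 1+1=2, 1+6=7, 1+7=8, 1+12=13
a = 3: 3+1=4, 3+6=9, 3+7=10, 3+12=15
a = 11: 11+1=12, 11+6=0, 11+7=1, 11+12=6
a = 15: 15+1=16, 15+6=4, 15+7=5, 15+12=10
A + B = {0, 1, 2, 4, 5, 6, 7, 8, 9, 10, 12, 13, 15, 16}, so |A + B| = 14.
Verify: 14 ≥ 7? Yes ✓.

CD lower bound = 7, actual |A + B| = 14.


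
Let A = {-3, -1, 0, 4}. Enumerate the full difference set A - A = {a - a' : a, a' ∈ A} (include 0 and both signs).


A - A = {a - a' : a, a' ∈ A}.
Compute a - a' for each ordered pair (a, a'):
a = -3: -3--3=0, -3--1=-2, -3-0=-3, -3-4=-7
a = -1: -1--3=2, -1--1=0, -1-0=-1, -1-4=-5
a = 0: 0--3=3, 0--1=1, 0-0=0, 0-4=-4
a = 4: 4--3=7, 4--1=5, 4-0=4, 4-4=0
Collecting distinct values (and noting 0 appears from a-a):
A - A = {-7, -5, -4, -3, -2, -1, 0, 1, 2, 3, 4, 5, 7}
|A - A| = 13

A - A = {-7, -5, -4, -3, -2, -1, 0, 1, 2, 3, 4, 5, 7}
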